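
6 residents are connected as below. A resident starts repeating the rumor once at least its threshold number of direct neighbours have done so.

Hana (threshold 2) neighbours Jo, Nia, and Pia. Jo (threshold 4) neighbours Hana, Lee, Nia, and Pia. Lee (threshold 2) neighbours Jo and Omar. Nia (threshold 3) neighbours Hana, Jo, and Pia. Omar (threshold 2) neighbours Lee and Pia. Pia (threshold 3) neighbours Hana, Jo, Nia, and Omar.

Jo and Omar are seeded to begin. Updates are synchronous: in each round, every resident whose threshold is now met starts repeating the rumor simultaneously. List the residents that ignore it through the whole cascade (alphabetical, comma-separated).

Hana, Nia, Pia

Round 1 — Jo, Omar start repeating the rumor (initial).
Round 2 — checking thresholds:
  Hana: 1 of 3 neighbours < 2, holds.
  Lee: 2 of 2 neighbours ≥ 2, starts repeating the rumor.
  Nia: 1 of 3 neighbours < 3, holds.
  Pia: 2 of 4 neighbours < 3, holds.
Round 3 — no new spreads; cascade stops.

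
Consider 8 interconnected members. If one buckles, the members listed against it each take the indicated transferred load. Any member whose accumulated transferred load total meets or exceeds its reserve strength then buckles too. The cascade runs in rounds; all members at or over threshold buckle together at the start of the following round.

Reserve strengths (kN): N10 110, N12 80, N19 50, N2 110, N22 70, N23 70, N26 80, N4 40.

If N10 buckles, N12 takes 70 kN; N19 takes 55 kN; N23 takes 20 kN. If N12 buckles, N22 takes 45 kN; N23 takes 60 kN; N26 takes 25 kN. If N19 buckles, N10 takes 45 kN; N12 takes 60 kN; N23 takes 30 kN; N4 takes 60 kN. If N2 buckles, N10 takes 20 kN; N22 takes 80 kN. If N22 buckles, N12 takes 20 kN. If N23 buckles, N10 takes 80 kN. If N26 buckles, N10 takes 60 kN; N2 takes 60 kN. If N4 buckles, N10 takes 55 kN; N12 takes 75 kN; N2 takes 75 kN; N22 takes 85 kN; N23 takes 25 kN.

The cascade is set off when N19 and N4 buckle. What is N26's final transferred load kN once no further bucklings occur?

25

Round 1 — N19, N4 buckle (initial).
  N10: +45+55 → 100 < 110
  N12: +60+75 → 135 ≥ 80
  N2: +75 → 75 < 110
  N22: +85 → 85 ≥ 70
  N23: +30+25 → 55 < 70
Round 2 — N12, N22 buckle.
  N23: +60 → 115 ≥ 70
  N26: +25 → 25 < 80
Round 3 — N23 buckles.
  N10: +80 → 180 ≥ 110
Round 4 — N10 buckles.
No further bucklings.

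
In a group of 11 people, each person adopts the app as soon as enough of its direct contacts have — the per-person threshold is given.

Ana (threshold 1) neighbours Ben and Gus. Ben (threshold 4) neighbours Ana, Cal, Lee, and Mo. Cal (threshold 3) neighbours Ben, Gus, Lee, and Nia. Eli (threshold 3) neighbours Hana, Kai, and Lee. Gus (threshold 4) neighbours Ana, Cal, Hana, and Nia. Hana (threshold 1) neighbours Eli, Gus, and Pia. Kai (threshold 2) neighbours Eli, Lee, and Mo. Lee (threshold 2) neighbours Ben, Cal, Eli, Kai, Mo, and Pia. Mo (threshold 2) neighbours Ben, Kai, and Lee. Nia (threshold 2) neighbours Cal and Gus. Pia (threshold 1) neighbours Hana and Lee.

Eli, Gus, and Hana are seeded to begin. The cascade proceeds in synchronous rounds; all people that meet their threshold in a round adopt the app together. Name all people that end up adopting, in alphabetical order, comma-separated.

Ana, Eli, Gus, Hana, Kai, Lee, Mo, Pia

Round 1 — Eli, Gus, Hana adopt the app (initial).
Round 2 — checking thresholds:
  Ana: 1 of 2 neighbours ≥ 1, adopts the app.
  Cal: 1 of 4 neighbours < 3, below threshold.
  Kai: 1 of 3 neighbours < 2, below threshold.
  Lee: 1 of 6 neighbours < 2, below threshold.
  Nia: 1 of 2 neighbours < 2, below threshold.
  Pia: 1 of 2 neighbours ≥ 1, adopts the app.
Round 3 — checking thresholds:
  Ben: 1 of 4 neighbours < 4, below threshold.
  Cal: 1 of 4 neighbours < 3, below threshold.
  Kai: 1 of 3 neighbours < 2, below threshold.
  Lee: 2 of 6 neighbours ≥ 2, adopts the app.
  Nia: 1 of 2 neighbours < 2, below threshold.
Round 4 — checking thresholds:
  Ben: 2 of 4 neighbours < 4, below threshold.
  Cal: 2 of 4 neighbours < 3, below threshold.
  Kai: 2 of 3 neighbours ≥ 2, adopts the app.
  Mo: 1 of 3 neighbours < 2, below threshold.
  Nia: 1 of 2 neighbours < 2, below threshold.
Round 5 — checking thresholds:
  Ben: 2 of 4 neighbours < 4, below threshold.
  Cal: 2 of 4 neighbours < 3, below threshold.
  Mo: 2 of 3 neighbours ≥ 2, adopts the app.
  Nia: 1 of 2 neighbours < 2, below threshold.
Round 6 — no new adoptions; cascade stops.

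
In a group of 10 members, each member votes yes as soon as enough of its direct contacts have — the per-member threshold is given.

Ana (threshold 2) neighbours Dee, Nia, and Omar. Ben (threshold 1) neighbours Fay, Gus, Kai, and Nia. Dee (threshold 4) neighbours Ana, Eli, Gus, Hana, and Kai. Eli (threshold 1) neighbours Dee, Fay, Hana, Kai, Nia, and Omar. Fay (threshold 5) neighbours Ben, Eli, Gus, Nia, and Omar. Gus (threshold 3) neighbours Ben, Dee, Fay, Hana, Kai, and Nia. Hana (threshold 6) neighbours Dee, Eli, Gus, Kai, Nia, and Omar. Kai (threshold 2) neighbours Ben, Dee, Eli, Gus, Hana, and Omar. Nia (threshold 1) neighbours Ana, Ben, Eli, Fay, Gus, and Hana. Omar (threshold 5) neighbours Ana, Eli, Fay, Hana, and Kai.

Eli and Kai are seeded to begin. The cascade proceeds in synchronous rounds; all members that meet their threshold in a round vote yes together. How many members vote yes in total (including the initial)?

Round 1 — Eli, Kai vote yes (initial).
Round 2 — checking thresholds:
  Ben: 1 of 4 neighbours ≥ 1, votes yes.
  Dee: 2 of 5 neighbours < 4, not yet.
  Fay: 1 of 5 neighbours < 5, not yet.
  Gus: 1 of 6 neighbours < 3, not yet.
  Hana: 2 of 6 neighbours < 6, not yet.
  Nia: 1 of 6 neighbours ≥ 1, votes yes.
  Omar: 2 of 5 neighbours < 5, not yet.
Round 3 — checking thresholds:
  Ana: 1 of 3 neighbours < 2, not yet.
  Dee: 2 of 5 neighbours < 4, not yet.
  Fay: 3 of 5 neighbours < 5, not yet.
  Gus: 3 of 6 neighbours ≥ 3, votes yes.
  Hana: 3 of 6 neighbours < 6, not yet.
  Omar: 2 of 5 neighbours < 5, not yet.
Round 4 — no new yes votes; cascade stops.

5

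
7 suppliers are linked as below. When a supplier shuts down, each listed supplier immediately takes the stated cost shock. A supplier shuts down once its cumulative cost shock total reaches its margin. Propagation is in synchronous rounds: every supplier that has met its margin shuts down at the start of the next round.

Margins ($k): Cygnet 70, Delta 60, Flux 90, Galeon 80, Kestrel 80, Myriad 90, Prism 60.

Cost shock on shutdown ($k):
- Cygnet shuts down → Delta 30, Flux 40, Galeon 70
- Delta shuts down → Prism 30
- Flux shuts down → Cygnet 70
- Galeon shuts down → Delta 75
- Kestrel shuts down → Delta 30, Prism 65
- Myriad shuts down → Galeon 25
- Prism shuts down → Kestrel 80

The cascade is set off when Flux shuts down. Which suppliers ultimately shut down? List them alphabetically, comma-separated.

Round 1 — Flux shuts down (initial).
  Cygnet: +70 → 70 ≥ 70
Round 2 — Cygnet shuts down.
  Delta: +30 → 30 < 60
  Galeon: +70 → 70 < 80
No further shutdowns.

Cygnet, Flux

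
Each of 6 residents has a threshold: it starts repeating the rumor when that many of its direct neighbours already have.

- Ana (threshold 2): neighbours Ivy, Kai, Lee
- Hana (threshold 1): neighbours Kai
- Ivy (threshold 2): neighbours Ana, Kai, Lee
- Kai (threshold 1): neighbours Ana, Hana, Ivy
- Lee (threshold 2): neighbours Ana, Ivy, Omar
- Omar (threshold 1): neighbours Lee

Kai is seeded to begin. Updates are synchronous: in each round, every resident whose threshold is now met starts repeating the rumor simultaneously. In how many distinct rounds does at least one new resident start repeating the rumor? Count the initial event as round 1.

Round 1 — Kai starts repeating the rumor (initial).
Round 2 — checking thresholds:
  Ana: 1 of 3 neighbours < 2, holds.
  Hana: 1 of 1 neighbours ≥ 1, starts repeating the rumor.
  Ivy: 1 of 3 neighbours < 2, holds.
Round 3 — no new spreads; cascade stops.

2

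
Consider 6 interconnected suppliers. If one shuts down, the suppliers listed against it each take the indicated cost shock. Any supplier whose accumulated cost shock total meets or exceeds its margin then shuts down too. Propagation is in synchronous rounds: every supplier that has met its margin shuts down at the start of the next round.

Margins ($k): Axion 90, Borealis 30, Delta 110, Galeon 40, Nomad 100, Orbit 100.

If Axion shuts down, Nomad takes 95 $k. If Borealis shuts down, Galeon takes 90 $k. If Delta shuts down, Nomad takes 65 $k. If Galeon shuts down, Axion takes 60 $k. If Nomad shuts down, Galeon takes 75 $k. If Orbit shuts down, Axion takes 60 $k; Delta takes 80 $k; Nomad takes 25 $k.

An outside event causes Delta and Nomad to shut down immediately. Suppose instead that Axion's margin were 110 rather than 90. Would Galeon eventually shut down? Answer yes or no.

yes

With Axion's margin at 110:
Round 1 — Delta, Nomad shut down (initial).
  Galeon: +75 → 75 ≥ 40
Round 2 — Galeon shuts down.
  Axion: +60 → 60 < 110
No further shutdowns.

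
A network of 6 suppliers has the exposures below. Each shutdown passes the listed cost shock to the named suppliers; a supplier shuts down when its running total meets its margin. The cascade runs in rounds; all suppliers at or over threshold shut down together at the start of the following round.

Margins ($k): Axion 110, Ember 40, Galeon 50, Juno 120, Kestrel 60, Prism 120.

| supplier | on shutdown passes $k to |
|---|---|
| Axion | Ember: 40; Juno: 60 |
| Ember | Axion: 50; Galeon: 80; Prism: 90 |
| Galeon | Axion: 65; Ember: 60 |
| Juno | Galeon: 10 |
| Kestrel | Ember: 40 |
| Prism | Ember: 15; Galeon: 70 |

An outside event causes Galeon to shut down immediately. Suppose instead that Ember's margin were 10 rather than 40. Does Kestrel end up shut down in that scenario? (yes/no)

With Ember's margin at 10:
Round 1 — Galeon shuts down (initial).
  Axion: +65 → 65 < 110
  Ember: +60 → 60 ≥ 10
Round 2 — Ember shuts down.
  Axion: +50 → 115 ≥ 110
  Prism: +90 → 90 < 120
Round 3 — Axion shuts down.
  Juno: +60 → 60 < 120
No further shutdowns.

no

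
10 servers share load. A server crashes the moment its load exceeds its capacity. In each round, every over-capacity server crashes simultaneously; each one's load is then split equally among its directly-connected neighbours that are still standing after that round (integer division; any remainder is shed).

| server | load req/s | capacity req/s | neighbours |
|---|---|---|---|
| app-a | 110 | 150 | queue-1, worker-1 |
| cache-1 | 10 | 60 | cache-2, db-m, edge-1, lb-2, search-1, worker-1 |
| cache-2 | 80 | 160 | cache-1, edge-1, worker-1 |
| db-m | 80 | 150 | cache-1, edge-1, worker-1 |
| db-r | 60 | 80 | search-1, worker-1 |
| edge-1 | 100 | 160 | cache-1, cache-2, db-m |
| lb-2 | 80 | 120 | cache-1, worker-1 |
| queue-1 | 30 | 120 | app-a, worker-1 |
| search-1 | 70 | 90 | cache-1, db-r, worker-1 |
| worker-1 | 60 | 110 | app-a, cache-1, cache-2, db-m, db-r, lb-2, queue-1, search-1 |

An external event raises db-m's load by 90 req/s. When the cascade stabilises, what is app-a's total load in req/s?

129

Round 1 — db-m at 170 > 150. db-m crashes.
  db-m sheds 170 req/s to cache-1, edge-1, worker-1: 56 each (2 lost).
    cache-1: 10+56 = 66 > 60
    edge-1: 100+56 = 156 ≤ 160
    worker-1: 60+56 = 116 > 110
Round 2 — cache-1, worker-1 crash.
  cache-1 sheds 66 req/s to cache-2, edge-1, lb-2, search-1: 16 each (2 lost).
    cache-2: 80+16 = 96 ≤ 160
    edge-1: 156+16 = 172 > 160
    lb-2: 80+16 = 96 ≤ 120
    search-1: 70+16 = 86 ≤ 90
  worker-1 sheds 116 req/s to app-a, cache-2, db-r, lb-2, queue-1, search-1: 19 each (2 lost).
    app-a: 110+19 = 129 ≤ 150
    cache-2: 96+19 = 115 ≤ 160
    db-r: 60+19 = 79 ≤ 80
    lb-2: 96+19 = 115 ≤ 120
    queue-1: 30+19 = 49 ≤ 120
    search-1: 86+19 = 105 > 90
Round 3 — edge-1, search-1 crash.
  edge-1 sheds 172 req/s to cache-2: 172 each.
    cache-2: 115+172 = 287 > 160
  search-1 sheds 105 req/s to db-r: 105 each.
    db-r: 79+105 = 184 > 80
Round 4 — cache-2, db-r crash.
  cache-2 sheds 287 req/s: no online neighbours, lost.
  db-r sheds 184 req/s: no online neighbours, lost.
No further crashes.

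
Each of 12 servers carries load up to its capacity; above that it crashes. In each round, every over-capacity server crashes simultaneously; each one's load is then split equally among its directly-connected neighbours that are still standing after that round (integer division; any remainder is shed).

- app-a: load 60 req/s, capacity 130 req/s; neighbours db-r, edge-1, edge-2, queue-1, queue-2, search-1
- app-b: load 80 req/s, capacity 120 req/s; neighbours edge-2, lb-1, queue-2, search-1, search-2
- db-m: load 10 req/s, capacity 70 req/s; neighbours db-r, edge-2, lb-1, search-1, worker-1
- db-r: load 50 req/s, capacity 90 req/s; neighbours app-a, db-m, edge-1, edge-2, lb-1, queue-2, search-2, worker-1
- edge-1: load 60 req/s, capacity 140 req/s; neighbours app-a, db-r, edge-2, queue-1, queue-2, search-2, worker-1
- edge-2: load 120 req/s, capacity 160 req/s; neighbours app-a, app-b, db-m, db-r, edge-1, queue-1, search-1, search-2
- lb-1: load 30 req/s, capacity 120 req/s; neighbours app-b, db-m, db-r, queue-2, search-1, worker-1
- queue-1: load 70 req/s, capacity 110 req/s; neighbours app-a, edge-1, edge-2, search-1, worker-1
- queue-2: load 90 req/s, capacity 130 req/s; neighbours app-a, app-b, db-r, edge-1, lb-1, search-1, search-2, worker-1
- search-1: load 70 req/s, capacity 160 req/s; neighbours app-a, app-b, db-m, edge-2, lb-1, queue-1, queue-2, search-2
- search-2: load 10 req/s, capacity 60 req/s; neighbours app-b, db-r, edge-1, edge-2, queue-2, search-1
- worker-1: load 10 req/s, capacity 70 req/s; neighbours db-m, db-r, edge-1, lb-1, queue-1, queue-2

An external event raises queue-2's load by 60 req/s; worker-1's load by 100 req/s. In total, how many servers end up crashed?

3

Round 1 — queue-2 at 150 > 130; worker-1 at 110 > 70. queue-2, worker-1 crash.
  queue-2 sheds 150 req/s to app-a, app-b, db-r, edge-1, lb-1, search-1, search-2: 21 each (3 lost).
    app-a: 60+21 = 81 ≤ 130
    app-b: 80+21 = 101 ≤ 120
    db-r: 50+21 = 71 ≤ 90
    edge-1: 60+21 = 81 ≤ 140
    lb-1: 30+21 = 51 ≤ 120
    search-1: 70+21 = 91 ≤ 160
    search-2: 10+21 = 31 ≤ 60
  worker-1 sheds 110 req/s to db-m, db-r, edge-1, lb-1, queue-1: 22 each.
    db-m: 10+22 = 32 ≤ 70
    db-r: 71+22 = 93 > 90
    edge-1: 81+22 = 103 ≤ 140
    lb-1: 51+22 = 73 ≤ 120
    queue-1: 70+22 = 92 ≤ 110
Round 2 — db-r crashes.
  db-r sheds 93 req/s to app-a, db-m, edge-1, edge-2, lb-1, search-2: 15 each (3 lost).
    app-a: 81+15 = 96 ≤ 130
    db-m: 32+15 = 47 ≤ 70
    edge-1: 103+15 = 118 ≤ 140
    edge-2: 120+15 = 135 ≤ 160
    lb-1: 73+15 = 88 ≤ 120
    search-2: 31+15 = 46 ≤ 60
No further crashes.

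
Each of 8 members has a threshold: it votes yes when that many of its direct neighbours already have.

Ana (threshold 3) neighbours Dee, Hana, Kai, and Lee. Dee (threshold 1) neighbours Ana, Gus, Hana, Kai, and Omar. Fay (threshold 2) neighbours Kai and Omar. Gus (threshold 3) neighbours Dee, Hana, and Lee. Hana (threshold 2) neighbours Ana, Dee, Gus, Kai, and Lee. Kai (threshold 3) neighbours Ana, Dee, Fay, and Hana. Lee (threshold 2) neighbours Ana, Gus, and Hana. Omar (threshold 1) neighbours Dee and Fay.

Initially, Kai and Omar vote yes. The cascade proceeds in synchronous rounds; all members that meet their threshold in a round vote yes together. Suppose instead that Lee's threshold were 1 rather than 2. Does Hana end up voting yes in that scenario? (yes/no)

yes

With Lee's threshold at 1:
Round 1 — Kai, Omar vote yes (initial).
Round 2 — checking thresholds:
  Ana: 1 of 4 neighbours < 3, below threshold.
  Dee: 2 of 5 neighbours ≥ 1, votes yes.
  Fay: 2 of 2 neighbours ≥ 2, votes yes.
  Hana: 1 of 5 neighbours < 2, below threshold.
Round 3 — checking thresholds:
  Ana: 2 of 4 neighbours < 3, below threshold.
  Gus: 1 of 3 neighbours < 3, below threshold.
  Hana: 2 of 5 neighbours ≥ 2, votes yes.
Round 4 — checking thresholds:
  Ana: 3 of 4 neighbours ≥ 3, votes yes.
  Gus: 2 of 3 neighbours < 3, below threshold.
  Lee: 1 of 3 neighbours ≥ 1, votes yes.
Round 5 — checking thresholds:
  Gus: 3 of 3 neighbours ≥ 3, votes yes.
Round 6 — no new yes votes; cascade stops.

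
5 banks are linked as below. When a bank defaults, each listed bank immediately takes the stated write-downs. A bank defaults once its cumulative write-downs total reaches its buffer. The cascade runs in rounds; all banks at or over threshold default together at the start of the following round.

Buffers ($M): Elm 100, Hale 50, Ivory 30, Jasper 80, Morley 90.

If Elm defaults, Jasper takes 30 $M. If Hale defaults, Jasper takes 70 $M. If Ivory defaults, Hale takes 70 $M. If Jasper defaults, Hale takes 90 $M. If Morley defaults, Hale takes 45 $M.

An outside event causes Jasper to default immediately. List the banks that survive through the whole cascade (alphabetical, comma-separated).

Round 1 — Jasper defaults (initial).
  Hale: +90 → 90 ≥ 50
Round 2 — Hale defaults.
No further defaults.

Elm, Ivory, Morley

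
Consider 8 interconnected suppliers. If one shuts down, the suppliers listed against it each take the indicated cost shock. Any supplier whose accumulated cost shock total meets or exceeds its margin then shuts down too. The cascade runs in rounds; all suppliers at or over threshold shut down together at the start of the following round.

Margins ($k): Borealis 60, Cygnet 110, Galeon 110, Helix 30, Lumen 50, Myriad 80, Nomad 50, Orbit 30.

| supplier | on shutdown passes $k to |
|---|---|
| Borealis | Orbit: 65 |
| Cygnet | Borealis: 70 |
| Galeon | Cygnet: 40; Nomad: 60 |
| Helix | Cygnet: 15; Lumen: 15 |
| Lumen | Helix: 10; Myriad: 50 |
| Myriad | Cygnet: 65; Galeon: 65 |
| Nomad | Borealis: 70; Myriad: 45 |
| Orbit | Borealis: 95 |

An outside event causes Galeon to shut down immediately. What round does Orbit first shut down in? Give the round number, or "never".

Round 1 — Galeon shuts down (initial).
  Cygnet: +40 → 40 < 110
  Nomad: +60 → 60 ≥ 50
Round 2 — Nomad shuts down.
  Borealis: +70 → 70 ≥ 60
  Myriad: +45 → 45 < 80
Round 3 — Borealis shuts down.
  Orbit: +65 → 65 ≥ 30
Round 4 — Orbit shuts down.
No further shutdowns.

4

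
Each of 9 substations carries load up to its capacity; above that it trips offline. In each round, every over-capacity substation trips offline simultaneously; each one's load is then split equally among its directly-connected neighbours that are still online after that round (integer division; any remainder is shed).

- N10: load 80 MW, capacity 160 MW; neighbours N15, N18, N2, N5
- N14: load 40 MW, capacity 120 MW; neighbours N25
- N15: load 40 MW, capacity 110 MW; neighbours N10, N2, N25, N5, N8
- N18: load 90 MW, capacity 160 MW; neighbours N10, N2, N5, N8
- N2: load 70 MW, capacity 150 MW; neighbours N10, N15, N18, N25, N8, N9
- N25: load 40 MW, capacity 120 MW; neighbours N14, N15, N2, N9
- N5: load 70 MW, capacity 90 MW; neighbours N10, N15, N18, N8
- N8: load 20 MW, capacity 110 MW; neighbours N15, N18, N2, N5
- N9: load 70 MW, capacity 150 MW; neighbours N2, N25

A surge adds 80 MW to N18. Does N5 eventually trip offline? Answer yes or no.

yes

Round 1 — N18 at 170 > 160. N18 trips offline.
  N18 sheds 170 MW to N10, N2, N5, N8: 42 each (2 lost).
    N10: 80+42 = 122 ≤ 160
    N2: 70+42 = 112 ≤ 150
    N5: 70+42 = 112 > 90
    N8: 20+42 = 62 ≤ 110
Round 2 — N5 trips offline.
  N5 sheds 112 MW to N10, N15, N8: 37 each (1 lost).
    N10: 122+37 = 159 ≤ 160
    N15: 40+37 = 77 ≤ 110
    N8: 62+37 = 99 ≤ 110
No further trips.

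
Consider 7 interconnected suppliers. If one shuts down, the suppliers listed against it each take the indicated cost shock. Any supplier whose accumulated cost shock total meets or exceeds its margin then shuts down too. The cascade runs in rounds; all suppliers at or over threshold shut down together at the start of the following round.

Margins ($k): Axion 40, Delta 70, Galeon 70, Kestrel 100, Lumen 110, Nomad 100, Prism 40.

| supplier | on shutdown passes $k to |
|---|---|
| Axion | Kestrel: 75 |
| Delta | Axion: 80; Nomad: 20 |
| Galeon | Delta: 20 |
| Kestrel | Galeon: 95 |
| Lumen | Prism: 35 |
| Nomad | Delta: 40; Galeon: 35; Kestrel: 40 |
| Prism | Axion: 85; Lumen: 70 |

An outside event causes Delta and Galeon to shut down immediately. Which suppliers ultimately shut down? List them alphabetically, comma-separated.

Round 1 — Delta, Galeon shut down (initial).
  Axion: +80 → 80 ≥ 40
  Nomad: +20 → 20 < 100
Round 2 — Axion shuts down.
  Kestrel: +75 → 75 < 100
No further shutdowns.

Axion, Delta, Galeon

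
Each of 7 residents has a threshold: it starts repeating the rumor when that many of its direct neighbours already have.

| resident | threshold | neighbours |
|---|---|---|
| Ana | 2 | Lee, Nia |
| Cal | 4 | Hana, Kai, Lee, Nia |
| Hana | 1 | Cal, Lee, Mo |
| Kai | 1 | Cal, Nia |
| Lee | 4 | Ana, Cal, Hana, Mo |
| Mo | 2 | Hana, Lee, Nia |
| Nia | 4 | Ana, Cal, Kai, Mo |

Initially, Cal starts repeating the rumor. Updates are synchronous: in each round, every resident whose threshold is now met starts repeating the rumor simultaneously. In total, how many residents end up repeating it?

Round 1 — Cal starts repeating the rumor (initial).
Round 2 — checking thresholds:
  Hana: 1 of 3 neighbours ≥ 1, starts repeating the rumor.
  Kai: 1 of 2 neighbours ≥ 1, starts repeating the rumor.
  Lee: 1 of 4 neighbours < 4, holds.
  Nia: 1 of 4 neighbours < 4, holds.
Round 3 — no new spreads; cascade stops.

3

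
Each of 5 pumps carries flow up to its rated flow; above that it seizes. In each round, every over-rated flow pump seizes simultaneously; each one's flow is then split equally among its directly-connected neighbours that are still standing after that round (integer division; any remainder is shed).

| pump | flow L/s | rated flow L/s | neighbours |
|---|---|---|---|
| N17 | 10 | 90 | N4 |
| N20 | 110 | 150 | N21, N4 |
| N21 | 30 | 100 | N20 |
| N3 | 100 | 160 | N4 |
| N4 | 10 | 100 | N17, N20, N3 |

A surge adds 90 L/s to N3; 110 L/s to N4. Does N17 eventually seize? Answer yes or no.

no

Round 1 — N3 at 190 > 160; N4 at 120 > 100. N3, N4 seize.
  N3 sheds 190 L/s: no online neighbours, lost.
  N4 sheds 120 L/s to N17, N20: 60 each.
    N17: 10+60 = 70 ≤ 90
    N20: 110+60 = 170 > 150
Round 2 — N20 seizes.
  N20 sheds 170 L/s to N21: 170 each.
    N21: 30+170 = 200 > 100
Round 3 — N21 seizes.
  N21 sheds 200 L/s: no online neighbours, lost.
No further seizures.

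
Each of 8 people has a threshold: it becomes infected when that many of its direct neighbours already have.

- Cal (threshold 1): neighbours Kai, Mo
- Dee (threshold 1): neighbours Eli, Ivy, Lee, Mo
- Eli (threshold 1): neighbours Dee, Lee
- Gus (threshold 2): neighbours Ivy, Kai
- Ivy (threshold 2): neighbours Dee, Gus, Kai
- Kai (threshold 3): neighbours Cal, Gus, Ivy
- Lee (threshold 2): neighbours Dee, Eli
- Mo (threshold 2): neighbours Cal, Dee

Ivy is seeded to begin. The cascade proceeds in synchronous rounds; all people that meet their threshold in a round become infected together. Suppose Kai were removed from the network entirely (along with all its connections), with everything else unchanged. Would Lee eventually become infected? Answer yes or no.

With Kai removed:
Round 1 — Ivy becomes infected (initial).
Round 2 — checking thresholds:
  Dee: 1 of 4 neighbours ≥ 1, becomes infected.
  Gus: 1 of 1 neighbours < 2, below threshold.
Round 3 — checking thresholds:
  Eli: 1 of 2 neighbours ≥ 1, becomes infected.
  Gus: 1 of 1 neighbours < 2, below threshold.
  Lee: 1 of 2 neighbours < 2, below threshold.
  Mo: 1 of 2 neighbours < 2, below threshold.
Round 4 — checking thresholds:
  Gus: 1 of 1 neighbours < 2, below threshold.
  Lee: 2 of 2 neighbours ≥ 2, becomes infected.
  Mo: 1 of 2 neighbours < 2, below threshold.
Round 5 — no new infections; cascade stops.

yes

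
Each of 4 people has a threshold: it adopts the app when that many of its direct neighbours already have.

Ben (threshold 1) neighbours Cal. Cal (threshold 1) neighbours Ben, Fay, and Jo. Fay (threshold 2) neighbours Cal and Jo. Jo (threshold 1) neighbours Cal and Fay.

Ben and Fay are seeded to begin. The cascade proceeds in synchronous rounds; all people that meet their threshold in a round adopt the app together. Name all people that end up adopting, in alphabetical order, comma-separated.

Ben, Cal, Fay, Jo

Round 1 — Ben, Fay adopt the app (initial).
Round 2 — checking thresholds:
  Cal: 2 of 3 neighbours ≥ 1, adopts the app.
  Jo: 1 of 2 neighbours ≥ 1, adopts the app.
Round 3 — no new adoptions; cascade stops.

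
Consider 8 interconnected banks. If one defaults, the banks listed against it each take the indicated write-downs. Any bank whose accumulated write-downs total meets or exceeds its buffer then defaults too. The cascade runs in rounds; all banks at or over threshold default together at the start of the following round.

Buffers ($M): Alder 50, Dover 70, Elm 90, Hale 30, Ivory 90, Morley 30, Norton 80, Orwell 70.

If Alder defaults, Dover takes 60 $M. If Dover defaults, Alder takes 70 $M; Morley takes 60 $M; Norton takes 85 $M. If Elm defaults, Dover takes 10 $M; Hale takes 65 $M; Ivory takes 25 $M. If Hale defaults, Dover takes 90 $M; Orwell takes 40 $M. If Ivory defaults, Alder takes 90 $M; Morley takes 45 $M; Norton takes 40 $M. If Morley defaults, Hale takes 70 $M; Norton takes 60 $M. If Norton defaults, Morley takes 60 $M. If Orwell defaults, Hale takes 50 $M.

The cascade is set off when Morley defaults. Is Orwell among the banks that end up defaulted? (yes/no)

no

Round 1 — Morley defaults (initial).
  Hale: +70 → 70 ≥ 30
  Norton: +60 → 60 < 80
Round 2 — Hale defaults.
  Dover: +90 → 90 ≥ 70
  Orwell: +40 → 40 < 70
Round 3 — Dover defaults.
  Alder: +70 → 70 ≥ 50
  Norton: +85 → 145 ≥ 80
Round 4 — Alder, Norton default.
No further defaults.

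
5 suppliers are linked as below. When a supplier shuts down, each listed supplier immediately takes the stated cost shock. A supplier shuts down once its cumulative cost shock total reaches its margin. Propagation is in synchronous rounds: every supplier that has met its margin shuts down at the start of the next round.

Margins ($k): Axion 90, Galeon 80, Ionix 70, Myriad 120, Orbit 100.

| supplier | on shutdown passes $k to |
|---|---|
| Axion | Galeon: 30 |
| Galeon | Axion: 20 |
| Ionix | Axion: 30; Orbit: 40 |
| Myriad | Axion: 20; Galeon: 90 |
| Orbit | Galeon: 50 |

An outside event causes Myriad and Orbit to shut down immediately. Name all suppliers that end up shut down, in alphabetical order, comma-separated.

Galeon, Myriad, Orbit

Round 1 — Myriad, Orbit shut down (initial).
  Axion: +20 → 20 < 90
  Galeon: +90+50 → 140 ≥ 80
Round 2 — Galeon shuts down.
  Axion: +20 → 40 < 90
No further shutdowns.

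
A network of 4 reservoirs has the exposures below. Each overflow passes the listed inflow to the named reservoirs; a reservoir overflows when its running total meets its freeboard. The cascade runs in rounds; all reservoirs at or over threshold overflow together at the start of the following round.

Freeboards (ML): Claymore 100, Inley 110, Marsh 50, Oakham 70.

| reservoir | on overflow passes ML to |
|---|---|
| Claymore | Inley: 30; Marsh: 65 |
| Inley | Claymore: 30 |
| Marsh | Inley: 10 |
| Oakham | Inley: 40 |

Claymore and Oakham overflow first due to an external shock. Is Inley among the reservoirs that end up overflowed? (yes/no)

Round 1 — Claymore, Oakham overflow (initial).
  Inley: +30+40 → 70 < 110
  Marsh: +65 → 65 ≥ 50
Round 2 — Marsh overflows.
  Inley: +10 → 80 < 110
No further overflows.

no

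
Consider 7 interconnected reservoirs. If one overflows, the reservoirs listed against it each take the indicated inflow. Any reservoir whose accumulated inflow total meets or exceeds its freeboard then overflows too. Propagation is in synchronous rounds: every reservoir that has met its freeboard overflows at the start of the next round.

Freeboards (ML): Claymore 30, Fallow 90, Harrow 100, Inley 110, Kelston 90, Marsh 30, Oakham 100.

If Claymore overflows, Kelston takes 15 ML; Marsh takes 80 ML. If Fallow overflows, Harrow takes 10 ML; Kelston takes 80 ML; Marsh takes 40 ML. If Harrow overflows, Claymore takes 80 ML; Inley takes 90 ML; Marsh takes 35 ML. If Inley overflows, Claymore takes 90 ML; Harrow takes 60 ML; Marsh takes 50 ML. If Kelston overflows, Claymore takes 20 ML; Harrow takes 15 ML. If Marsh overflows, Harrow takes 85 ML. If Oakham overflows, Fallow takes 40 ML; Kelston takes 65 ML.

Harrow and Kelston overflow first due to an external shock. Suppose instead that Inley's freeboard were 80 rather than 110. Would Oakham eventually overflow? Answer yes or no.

With Inley's freeboard at 80:
Round 1 — Harrow, Kelston overflow (initial).
  Claymore: +80+20 → 100 ≥ 30
  Inley: +90 → 90 ≥ 80
  Marsh: +35 → 35 ≥ 30
Round 2 — Claymore, Inley, Marsh overflow.
No further overflows.

no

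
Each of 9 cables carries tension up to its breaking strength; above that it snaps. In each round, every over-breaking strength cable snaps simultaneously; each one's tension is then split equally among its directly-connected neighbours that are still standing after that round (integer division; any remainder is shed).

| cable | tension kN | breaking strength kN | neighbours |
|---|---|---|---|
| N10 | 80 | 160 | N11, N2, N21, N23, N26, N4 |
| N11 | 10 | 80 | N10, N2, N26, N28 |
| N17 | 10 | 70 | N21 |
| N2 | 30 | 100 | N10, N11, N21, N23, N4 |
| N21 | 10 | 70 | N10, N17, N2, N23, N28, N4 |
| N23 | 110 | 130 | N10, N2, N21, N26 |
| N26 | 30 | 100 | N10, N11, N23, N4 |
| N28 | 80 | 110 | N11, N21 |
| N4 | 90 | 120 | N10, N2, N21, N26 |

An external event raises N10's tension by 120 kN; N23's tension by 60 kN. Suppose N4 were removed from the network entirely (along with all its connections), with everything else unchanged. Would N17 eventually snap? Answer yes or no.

no

With N4 removed:
Round 1 — N10 at 200 > 160; N23 at 170 > 130. N10, N23 snap.
  N10 sheds 200 kN to N11, N2, N21, N26: 50 each.
    N11: 10+50 = 60 ≤ 80
    N2: 30+50 = 80 ≤ 100
    N21: 10+50 = 60 ≤ 70
    N26: 30+50 = 80 ≤ 100
  N23 sheds 170 kN to N2, N21, N26: 56 each (2 lost).
    N2: 80+56 = 136 > 100
    N21: 60+56 = 116 > 70
    N26: 80+56 = 136 > 100
Round 2 — N2, N21, N26 snap.
  N2 sheds 136 kN to N11: 136 each.
    N11: 60+136 = 196 > 80
  N21 sheds 116 kN to N17, N28: 58 each.
    N17: 10+58 = 68 ≤ 70
    N28: 80+58 = 138 > 110
  N26 sheds 136 kN to N11: 136 each.
    N11: 196+136 = 332 > 80
Round 3 — N11, N28 snap.
  N11 sheds 332 kN: no online neighbours, lost.
  N28 sheds 138 kN: no online neighbours, lost.
No further breaks.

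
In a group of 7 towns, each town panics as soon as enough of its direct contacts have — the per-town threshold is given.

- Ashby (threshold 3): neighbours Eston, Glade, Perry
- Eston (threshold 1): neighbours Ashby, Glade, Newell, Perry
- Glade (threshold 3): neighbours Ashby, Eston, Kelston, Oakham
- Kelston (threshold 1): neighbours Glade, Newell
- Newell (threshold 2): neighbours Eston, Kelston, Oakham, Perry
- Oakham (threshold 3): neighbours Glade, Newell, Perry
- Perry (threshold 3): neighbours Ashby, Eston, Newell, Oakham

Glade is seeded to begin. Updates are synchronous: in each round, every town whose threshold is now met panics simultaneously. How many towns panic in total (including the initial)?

4

Round 1 — Glade panics (initial).
Round 2 — checking thresholds:
  Ashby: 1 of 3 neighbours < 3, below threshold.
  Eston: 1 of 4 neighbours ≥ 1, panics.
  Kelston: 1 of 2 neighbours ≥ 1, panics.
  Oakham: 1 of 3 neighbours < 3, below threshold.
Round 3 — checking thresholds:
  Ashby: 2 of 3 neighbours < 3, below threshold.
  Newell: 2 of 4 neighbours ≥ 2, panics.
  Oakham: 1 of 3 neighbours < 3, below threshold.
  Perry: 1 of 4 neighbours < 3, below threshold.
Round 4 — no new panics; cascade stops.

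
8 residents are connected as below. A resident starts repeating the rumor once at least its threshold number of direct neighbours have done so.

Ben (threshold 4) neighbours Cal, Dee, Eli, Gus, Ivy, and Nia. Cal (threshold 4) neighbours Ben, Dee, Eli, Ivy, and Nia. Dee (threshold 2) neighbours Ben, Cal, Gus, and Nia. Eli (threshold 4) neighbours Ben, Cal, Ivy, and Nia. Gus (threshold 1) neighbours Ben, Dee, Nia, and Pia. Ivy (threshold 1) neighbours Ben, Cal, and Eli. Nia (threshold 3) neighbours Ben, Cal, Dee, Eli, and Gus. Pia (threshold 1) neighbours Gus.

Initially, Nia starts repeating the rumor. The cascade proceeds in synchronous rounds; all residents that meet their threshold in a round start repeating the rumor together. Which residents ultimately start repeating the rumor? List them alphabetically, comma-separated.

Round 1 — Nia starts repeating the rumor (initial).
Round 2 — checking thresholds:
  Ben: 1 of 6 neighbours < 4, below threshold.
  Cal: 1 of 5 neighbours < 4, below threshold.
  Dee: 1 of 4 neighbours < 2, below threshold.
  Eli: 1 of 4 neighbours < 4, below threshold.
  Gus: 1 of 4 neighbours ≥ 1, starts repeating the rumor.
Round 3 — checking thresholds:
  Ben: 2 of 6 neighbours < 4, below threshold.
  Cal: 1 of 5 neighbours < 4, below threshold.
  Dee: 2 of 4 neighbours ≥ 2, starts repeating the rumor.
  Eli: 1 of 4 neighbours < 4, below threshold.
  Pia: 1 of 1 neighbours ≥ 1, starts repeating the rumor.
Round 4 — no new spreads; cascade stops.

Dee, Gus, Nia, Pia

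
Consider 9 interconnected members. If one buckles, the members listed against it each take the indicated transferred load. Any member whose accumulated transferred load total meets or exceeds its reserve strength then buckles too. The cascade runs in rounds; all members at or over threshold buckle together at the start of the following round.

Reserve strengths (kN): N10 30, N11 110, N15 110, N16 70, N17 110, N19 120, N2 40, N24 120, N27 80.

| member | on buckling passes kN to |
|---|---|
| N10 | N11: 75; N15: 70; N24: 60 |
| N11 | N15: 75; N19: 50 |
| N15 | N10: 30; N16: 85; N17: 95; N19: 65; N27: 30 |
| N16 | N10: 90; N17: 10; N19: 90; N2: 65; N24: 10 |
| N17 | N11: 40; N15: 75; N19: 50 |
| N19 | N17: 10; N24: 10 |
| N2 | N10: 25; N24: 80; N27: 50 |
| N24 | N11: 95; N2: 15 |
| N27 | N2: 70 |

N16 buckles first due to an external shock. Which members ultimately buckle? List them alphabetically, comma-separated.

Round 1 — N16 buckles (initial).
  N10: +90 → 90 ≥ 30
  N17: +10 → 10 < 110
  N19: +90 → 90 < 120
  N2: +65 → 65 ≥ 40
  N24: +10 → 10 < 120
Round 2 — N10, N2 buckle.
  N11: +75 → 75 < 110
  N15: +70 → 70 < 110
  N24: +60+80 → 150 ≥ 120
  N27: +50 → 50 < 80
Round 3 — N24 buckles.
  N11: +95 → 170 ≥ 110
Round 4 — N11 buckles.
  N15: +75 → 145 ≥ 110
  N19: +50 → 140 ≥ 120
Round 5 — N15, N19 buckle.
  N17: +95+10 → 115 ≥ 110
  N27: +30 → 80 ≥ 80
Round 6 — N17, N27 buckle.
No further bucklings.

N10, N11, N15, N16, N17, N19, N2, N24, N27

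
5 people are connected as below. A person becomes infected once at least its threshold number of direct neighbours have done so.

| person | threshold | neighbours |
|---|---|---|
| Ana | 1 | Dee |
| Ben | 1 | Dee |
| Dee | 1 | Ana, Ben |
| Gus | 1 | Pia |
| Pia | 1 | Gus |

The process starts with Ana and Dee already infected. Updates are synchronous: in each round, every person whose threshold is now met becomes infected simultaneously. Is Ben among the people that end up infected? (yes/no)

yes

Round 1 — Ana, Dee become infected (initial).
Round 2 — checking thresholds:
  Ben: 1 of 1 neighbours ≥ 1, becomes infected.
Round 3 — no new infections; cascade stops.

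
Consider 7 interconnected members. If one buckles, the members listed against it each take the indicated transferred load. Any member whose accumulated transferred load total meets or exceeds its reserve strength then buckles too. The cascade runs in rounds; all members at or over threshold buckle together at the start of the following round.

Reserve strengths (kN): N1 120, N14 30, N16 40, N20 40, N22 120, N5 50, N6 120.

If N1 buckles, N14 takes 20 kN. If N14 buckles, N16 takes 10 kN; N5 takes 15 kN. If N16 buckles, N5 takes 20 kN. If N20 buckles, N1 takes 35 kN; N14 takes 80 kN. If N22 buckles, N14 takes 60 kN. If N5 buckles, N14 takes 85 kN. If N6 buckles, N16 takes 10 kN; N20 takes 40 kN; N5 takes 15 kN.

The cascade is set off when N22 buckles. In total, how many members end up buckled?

2

Round 1 — N22 buckles (initial).
  N14: +60 → 60 ≥ 30
Round 2 — N14 buckles.
  N16: +10 → 10 < 40
  N5: +15 → 15 < 50
No further bucklings.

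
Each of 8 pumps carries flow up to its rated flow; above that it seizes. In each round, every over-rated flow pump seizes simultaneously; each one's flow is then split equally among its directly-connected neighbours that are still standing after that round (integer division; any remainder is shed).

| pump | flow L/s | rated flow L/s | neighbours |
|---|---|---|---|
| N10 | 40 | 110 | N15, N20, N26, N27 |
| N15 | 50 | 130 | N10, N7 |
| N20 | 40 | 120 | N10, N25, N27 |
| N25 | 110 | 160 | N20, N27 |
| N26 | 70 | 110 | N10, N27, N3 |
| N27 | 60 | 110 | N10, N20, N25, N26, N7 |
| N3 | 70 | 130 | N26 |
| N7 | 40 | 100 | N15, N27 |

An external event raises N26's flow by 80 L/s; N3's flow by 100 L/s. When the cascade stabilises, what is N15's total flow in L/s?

Round 1 — N26 at 150 > 110; N3 at 170 > 130. N26, N3 seize.
  N26 sheds 150 L/s to N10, N27: 75 each.
    N10: 40+75 = 115 > 110
    N27: 60+75 = 135 > 110
  N3 sheds 170 L/s: no online neighbours, lost.
Round 2 — N10, N27 seize.
  N10 sheds 115 L/s to N15, N20: 57 each (1 lost).
    N15: 50+57 = 107 ≤ 130
    N20: 40+57 = 97 ≤ 120
  N27 sheds 135 L/s to N20, N25, N7: 45 each.
    N20: 97+45 = 142 > 120
    N25: 110+45 = 155 ≤ 160
    N7: 40+45 = 85 ≤ 100
Round 3 — N20 seizes.
  N20 sheds 142 L/s to N25: 142 each.
    N25: 155+142 = 297 > 160
Round 4 — N25 seizes.
  N25 sheds 297 L/s: no online neighbours, lost.
No further seizures.

107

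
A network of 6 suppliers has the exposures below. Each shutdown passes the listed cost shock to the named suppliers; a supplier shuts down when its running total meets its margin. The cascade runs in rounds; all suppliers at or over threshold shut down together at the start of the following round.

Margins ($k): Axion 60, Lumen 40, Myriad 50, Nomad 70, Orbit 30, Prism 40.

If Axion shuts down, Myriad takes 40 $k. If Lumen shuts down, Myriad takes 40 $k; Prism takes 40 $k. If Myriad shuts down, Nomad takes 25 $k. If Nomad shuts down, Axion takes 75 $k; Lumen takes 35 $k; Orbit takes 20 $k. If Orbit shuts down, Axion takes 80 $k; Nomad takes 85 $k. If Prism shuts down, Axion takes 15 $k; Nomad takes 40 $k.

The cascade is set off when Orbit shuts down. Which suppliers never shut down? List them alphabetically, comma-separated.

Lumen, Myriad, Prism

Round 1 — Orbit shuts down (initial).
  Axion: +80 → 80 ≥ 60
  Nomad: +85 → 85 ≥ 70
Round 2 — Axion, Nomad shut down.
  Lumen: +35 → 35 < 40
  Myriad: +40 → 40 < 50
No further shutdowns.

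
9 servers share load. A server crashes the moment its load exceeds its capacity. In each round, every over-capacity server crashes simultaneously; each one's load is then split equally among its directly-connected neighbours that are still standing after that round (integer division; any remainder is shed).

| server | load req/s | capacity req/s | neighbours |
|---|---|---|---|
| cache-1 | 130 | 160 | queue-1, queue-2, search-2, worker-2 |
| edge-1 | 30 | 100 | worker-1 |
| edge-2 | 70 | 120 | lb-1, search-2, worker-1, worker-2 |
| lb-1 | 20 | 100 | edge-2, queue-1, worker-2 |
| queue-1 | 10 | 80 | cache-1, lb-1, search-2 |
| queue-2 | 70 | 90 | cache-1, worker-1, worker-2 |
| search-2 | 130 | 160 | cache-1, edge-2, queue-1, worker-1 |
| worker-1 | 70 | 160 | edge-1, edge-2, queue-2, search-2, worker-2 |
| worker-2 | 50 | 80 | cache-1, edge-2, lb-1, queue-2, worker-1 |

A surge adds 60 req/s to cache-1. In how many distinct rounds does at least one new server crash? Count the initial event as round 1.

4

Round 1 — cache-1 at 190 > 160. cache-1 crashes.
  cache-1 sheds 190 req/s to queue-1, queue-2, search-2, worker-2: 47 each (2 lost).
    queue-1: 10+47 = 57 ≤ 80
    queue-2: 70+47 = 117 > 90
    search-2: 130+47 = 177 > 160
    worker-2: 50+47 = 97 > 80
Round 2 — queue-2, search-2, worker-2 crash.
  queue-2 sheds 117 req/s to worker-1: 117 each.
    worker-1: 70+117 = 187 > 160
  search-2 sheds 177 req/s to edge-2, queue-1, worker-1: 59 each.
    edge-2: 70+59 = 129 > 120
    queue-1: 57+59 = 116 > 80
    worker-1: 187+59 = 246 > 160
  worker-2 sheds 97 req/s to edge-2, lb-1, worker-1: 32 each (1 lost).
    edge-2: 129+32 = 161 > 120
    lb-1: 20+32 = 52 ≤ 100
    worker-1: 246+32 = 278 > 160
Round 3 — edge-2, queue-1, worker-1 crash.
  edge-2 sheds 161 req/s to lb-1: 161 each.
    lb-1: 52+161 = 213 > 100
  queue-1 sheds 116 req/s to lb-1: 116 each.
    lb-1: 213+116 = 329 > 100
  worker-1 sheds 278 req/s to edge-1: 278 each.
    edge-1: 30+278 = 308 > 100
Round 4 — edge-1, lb-1 crash.
  edge-1 sheds 308 req/s: no online neighbours, lost.
  lb-1 sheds 329 req/s: no online neighbours, lost.
No further crashes.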